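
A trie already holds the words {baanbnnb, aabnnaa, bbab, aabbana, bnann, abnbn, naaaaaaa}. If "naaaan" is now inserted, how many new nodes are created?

1

Walking "naaaan" from the root, the first 5 characters ("naaaa") follow existing edges; "n" is the first miss.
Each of the 1 remaining characters creates one node.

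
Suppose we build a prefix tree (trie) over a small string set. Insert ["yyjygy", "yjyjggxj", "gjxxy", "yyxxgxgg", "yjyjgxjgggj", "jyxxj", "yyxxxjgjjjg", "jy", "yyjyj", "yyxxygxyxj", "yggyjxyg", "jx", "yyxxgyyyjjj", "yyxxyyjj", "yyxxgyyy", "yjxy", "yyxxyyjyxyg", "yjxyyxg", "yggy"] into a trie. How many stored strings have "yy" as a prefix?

Filter for entries beginning with "yy":
Matches: "yyjygy", "yyjyj", "yyxxgxgg", "yyxxgyyy", "yyxxgyyyjjj", "yyxxxjgjjjg", "yyxxygxyxj", "yyxxyyjj", "yyxxyyjyxyg"
Count: 9

9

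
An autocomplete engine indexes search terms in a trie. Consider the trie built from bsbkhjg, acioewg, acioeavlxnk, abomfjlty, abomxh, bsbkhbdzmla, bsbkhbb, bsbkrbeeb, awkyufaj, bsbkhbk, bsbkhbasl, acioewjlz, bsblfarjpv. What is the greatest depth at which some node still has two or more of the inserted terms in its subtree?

6

The deepest shared node is where two words last agree before diverging.
"acioewg" and "acioewjlz" agree on "acioew" (6 characters) before diverging; nothing deeper is shared.
Longest shared-prefix length: 6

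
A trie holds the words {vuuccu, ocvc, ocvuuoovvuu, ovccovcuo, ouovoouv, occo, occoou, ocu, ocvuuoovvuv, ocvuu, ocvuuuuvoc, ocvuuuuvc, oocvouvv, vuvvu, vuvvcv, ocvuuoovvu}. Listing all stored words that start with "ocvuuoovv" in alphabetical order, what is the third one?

ocvuuoovvuv

Filter for "ocvuuoovv…" and sort: "ocvuuoovvu", "ocvuuoovvuu", "ocvuuoovvuv"
Position 3: ocvuuoovvuv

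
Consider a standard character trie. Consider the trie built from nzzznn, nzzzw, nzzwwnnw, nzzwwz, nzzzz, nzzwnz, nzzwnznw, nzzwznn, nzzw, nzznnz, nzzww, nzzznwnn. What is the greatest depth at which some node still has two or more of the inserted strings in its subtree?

The deepest shared node is where two words last agree before diverging.
"nzzwnz" and "nzzwnznw" agree on "nzzwnz" (6 characters) before diverging; nothing deeper is shared.
Longest shared-prefix length: 6

6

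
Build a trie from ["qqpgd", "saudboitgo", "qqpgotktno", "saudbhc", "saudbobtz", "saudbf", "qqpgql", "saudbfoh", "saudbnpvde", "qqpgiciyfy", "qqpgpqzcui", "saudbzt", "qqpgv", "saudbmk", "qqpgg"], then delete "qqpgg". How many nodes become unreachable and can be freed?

1

A node on "qqpgg"'s path can go only if nothing else ends at it or branches off below it.
The suffix "g" (1 node) is used only by "qqpgg"; the node for "qqpg" still has the child "d", so pruning stops there.
Nodes removed: 1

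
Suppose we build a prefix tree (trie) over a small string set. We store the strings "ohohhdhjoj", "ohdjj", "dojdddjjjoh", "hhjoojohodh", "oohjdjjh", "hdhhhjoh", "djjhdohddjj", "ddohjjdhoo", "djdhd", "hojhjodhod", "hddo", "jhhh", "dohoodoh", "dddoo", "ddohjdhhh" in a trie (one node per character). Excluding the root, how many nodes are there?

For each word, the new-node count is its length minus the longest prefix already in the trie:
  "ohohhdhjoj" → 10 new (o, h, o, h, h, d, h, j, o, j)
  "ohdjj" → prefix "oh" already present; 3 new (d, j, j)
  "dojdddjjjoh" → 11 new (d, o, j, d, d, d, j, j, j, o, h)
  "hhjoojohodh" → 11 new (h, h, j, o, o, j, o, h, o, d, h)
  "oohjdjjh" → prefix "o" already present; 7 new (o, h, j, d, j, j, h)
  "hdhhhjoh" → prefix "h" already present; 7 new (d, h, h, h, j, o, h)
  "djjhdohddjj" → prefix "d" already present; 10 new (j, j, h, d, o, h, d, d, j, j)
  "ddohjjdhoo" → prefix "d" already present; 9 new (d, o, h, j, j, d, h, o, o)
  "djdhd" → prefix "dj" already present; 3 new (d, h, d)
  "hojhjodhod" → prefix "h" already present; 9 new (o, j, h, j, o, d, h, o, d)
  "hddo" → prefix "hd" already present; 2 new (d, o)
  "jhhh" → 4 new (j, h, h, h)
  "dohoodoh" → prefix "do" already present; 6 new (h, o, o, d, o, h)
  "dddoo" → prefix "dd" already present; 3 new (d, o, o)
  "ddohjdhhh" → prefix "ddohj" already present; 4 new (d, h, h, h)
Total nodes = 10 + 3 + 11 + 11 + 7 + 7 + 10 + 9 + 3 + 9 + 2 + 4 + 6 + 3 + 4 = 99

99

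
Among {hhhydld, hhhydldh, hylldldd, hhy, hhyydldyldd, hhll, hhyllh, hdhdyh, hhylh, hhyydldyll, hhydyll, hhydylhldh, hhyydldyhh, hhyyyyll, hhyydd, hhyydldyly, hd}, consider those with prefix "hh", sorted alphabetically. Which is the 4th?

hhy

Words with prefix "hh", in lexicographic order: "hhhydld", "hhhydldh", "hhll", "hhy", "hhydylhldh", "hhydyll", "hhylh", "hhyllh", "hhyydd", "hhyydldyhh", "hhyydldyldd", "hhyydldyll", "hhyydldyly", "hhyyyyll"
The 4th is hhy.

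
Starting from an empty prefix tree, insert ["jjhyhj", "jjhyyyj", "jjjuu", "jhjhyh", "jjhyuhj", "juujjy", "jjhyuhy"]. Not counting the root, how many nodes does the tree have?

26

Trace insertions, counting only characters that open a new branch:
  "jjhyhj" → 6 new (j, j, h, y, h, j)
  "jjhyyyj" → prefix "jjhy" already present; 3 new (y, y, j)
  "jjjuu" → prefix "jj" already present; 3 new (j, u, u)
  "jhjhyh" → prefix "j" already present; 5 new (h, j, h, y, h)
  "jjhyuhj" → prefix "jjhy" already present; 3 new (u, h, j)
  "juujjy" → prefix "j" already present; 5 new (u, u, j, j, y)
  "jjhyuhy" → prefix "jjhyuh" already present; 1 new (y)
Total nodes = 6 + 3 + 3 + 5 + 3 + 5 + 1 = 26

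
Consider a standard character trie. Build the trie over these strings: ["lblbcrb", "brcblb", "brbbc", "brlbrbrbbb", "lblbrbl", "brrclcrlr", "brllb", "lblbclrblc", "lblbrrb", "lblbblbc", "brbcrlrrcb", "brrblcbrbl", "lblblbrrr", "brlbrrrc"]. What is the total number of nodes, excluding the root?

69

Trace insertions, counting only characters that open a new branch:
  "lblbcrb" → 7 new (l, b, l, b, c, r, b)
  "brcblb" → 6 new (b, r, c, b, l, b)
  "brbbc" → prefix "br" already present; 3 new (b, b, c)
  "brlbrbrbbb" → prefix "br" already present; 8 new (l, b, r, b, r, b, b, b)
  "lblbrbl" → prefix "lblb" already present; 3 new (r, b, l)
  "brrclcrlr" → prefix "br" already present; 7 new (r, c, l, c, r, l, r)
  "brllb" → prefix "brl" already present; 2 new (l, b)
  "lblbclrblc" → prefix "lblbc" already present; 5 new (l, r, b, l, c)
  "lblbrrb" → prefix "lblbr" already present; 2 new (r, b)
  "lblbblbc" → prefix "lblb" already present; 4 new (b, l, b, c)
  "brbcrlrrcb" → prefix "brb" already present; 7 new (c, r, l, r, r, c, b)
  "brrblcbrbl" → prefix "brr" already present; 7 new (b, l, c, b, r, b, l)
  "lblblbrrr" → prefix "lblb" already present; 5 new (l, b, r, r, r)
  "brlbrrrc" → prefix "brlbr" already present; 3 new (r, r, c)
Total nodes = 7 + 6 + 3 + 8 + 3 + 7 + 2 + 5 + 2 + 4 + 7 + 7 + 5 + 3 = 69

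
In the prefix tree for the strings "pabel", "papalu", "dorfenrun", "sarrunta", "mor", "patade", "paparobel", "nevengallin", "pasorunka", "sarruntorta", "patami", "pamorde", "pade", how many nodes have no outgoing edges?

13

Leaves are exactly the stored words that no other stored word extends.
Those words: "dorfenrun", "mor", "nevengallin", "pabel", "pade", "pamorde", "papalu", "paparobel", "pasorunka", "patade", "patami", "sarrunta", "sarruntorta"
Leaf count: 13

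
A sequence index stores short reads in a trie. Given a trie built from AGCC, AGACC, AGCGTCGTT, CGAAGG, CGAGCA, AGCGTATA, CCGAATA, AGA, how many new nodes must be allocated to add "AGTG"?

2

The longest prefix of "AGTG" already in the trie is "AG" (length 2).
Each of the 2 remaining characters creates one node.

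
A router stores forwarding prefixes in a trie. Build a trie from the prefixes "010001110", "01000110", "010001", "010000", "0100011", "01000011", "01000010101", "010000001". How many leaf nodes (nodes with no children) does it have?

5

A leaf is a node with no children — equivalently, the end of a word that is not a proper prefix of any other stored word.
Those words: "010000001", "01000010101", "01000011", "01000110", "010001110"
Leaf count: 5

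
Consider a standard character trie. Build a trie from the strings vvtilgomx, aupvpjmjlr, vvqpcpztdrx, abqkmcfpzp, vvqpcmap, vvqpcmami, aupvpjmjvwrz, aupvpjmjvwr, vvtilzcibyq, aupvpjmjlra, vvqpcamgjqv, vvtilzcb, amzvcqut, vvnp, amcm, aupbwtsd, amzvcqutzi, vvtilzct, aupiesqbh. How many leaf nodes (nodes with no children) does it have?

A leaf is a node with no children — equivalently, the end of a word that is not a proper prefix of any other stored word.
Those words: "abqkmcfpzp", "amcm", "amzvcqutzi", "aupbwtsd", "aupiesqbh", "aupvpjmjlra", "aupvpjmjvwrz", "vvnp", "vvqpcamgjqv", "vvqpcmami", "vvqpcmap", "vvqpcpztdrx", "vvtilgomx", "vvtilzcb", "vvtilzcibyq", "vvtilzct"
Leaf count: 16

16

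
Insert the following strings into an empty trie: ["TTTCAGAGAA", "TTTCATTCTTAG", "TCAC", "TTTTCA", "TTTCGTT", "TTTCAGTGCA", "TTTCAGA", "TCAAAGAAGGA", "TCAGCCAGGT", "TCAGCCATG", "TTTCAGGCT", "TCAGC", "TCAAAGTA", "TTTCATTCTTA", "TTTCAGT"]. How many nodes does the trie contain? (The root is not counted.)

52

Count nodes per top-level branch (shared prefixes stored once):
  'T'-branch (TCAAAGAAGGA, TCAAAGTA, TCAC, TCAGC, TCAGCCAGGT, TCAGCCATG, TTTCAGA, TTTCAGAGAA, TTTCAGGCT, TTTCAGT, TTTCAGTGCA, TTTCATTCTTA, TTTCATTCTTAG, TTTCGTT, TTTTCA): 52 nodes
Sum: 52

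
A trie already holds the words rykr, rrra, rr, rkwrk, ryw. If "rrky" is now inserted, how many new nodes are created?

The longest prefix of "rrky" already in the trie is "rr" (length 2).
Each of the 2 remaining characters creates one node.

2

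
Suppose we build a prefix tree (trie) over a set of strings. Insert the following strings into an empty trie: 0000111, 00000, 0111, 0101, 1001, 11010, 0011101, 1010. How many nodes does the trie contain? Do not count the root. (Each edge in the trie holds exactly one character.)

Trace insertions, counting only characters that open a new branch:
  "0000111" → 7 new (0, 0, 0, 0, 1, 1, 1)
  "00000" → prefix "0000" already present; 1 new (0)
  "0111" → prefix "0" already present; 3 new (1, 1, 1)
  "0101" → prefix "01" already present; 2 new (0, 1)
  "1001" → 4 new (1, 0, 0, 1)
  "11010" → prefix "1" already present; 4 new (1, 0, 1, 0)
  "0011101" → prefix "00" already present; 5 new (1, 1, 1, 0, 1)
  "1010" → prefix "10" already present; 2 new (1, 0)
Total nodes = 7 + 1 + 3 + 2 + 4 + 4 + 5 + 2 = 28

28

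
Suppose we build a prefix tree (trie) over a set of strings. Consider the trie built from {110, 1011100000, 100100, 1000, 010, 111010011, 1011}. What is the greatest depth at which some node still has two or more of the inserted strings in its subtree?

4

The deepest shared node is where two words last agree before diverging.
e.g. "1011" and "1011100000" share the prefix "1011" of length 4; no pair shares a longer one.
Longest shared-prefix length: 4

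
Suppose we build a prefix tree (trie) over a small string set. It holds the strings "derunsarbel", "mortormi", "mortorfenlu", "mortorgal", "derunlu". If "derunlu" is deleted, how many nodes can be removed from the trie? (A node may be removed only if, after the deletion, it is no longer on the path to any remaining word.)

Walk "derunlu" from the leaf back toward the root, removing each node that no remaining word uses.
The suffix "lu" (2 nodes) is used only by "derunlu"; the node for "derun" still has the child "s", so pruning stops there.
Nodes removed: 2

2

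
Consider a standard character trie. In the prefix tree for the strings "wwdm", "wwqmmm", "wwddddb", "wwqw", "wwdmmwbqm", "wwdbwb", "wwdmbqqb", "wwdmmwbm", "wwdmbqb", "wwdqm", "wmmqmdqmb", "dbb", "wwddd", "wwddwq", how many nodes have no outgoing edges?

Leaves are exactly the stored words that no other stored word extends.
Those words: "dbb", "wmmqmdqmb", "wwdbwb", "wwddddb", "wwddwq", "wwdmbqb", "wwdmbqqb", "wwdmmwbm", "wwdmmwbqm", "wwdqm", "wwqmmm", "wwqw"
Leaf count: 12

12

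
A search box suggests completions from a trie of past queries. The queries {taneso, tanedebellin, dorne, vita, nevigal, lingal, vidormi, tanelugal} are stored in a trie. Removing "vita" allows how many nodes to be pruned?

2

A node on "vita"'s path can go only if nothing else ends at it or branches off below it.
The suffix "ta" (2 nodes) is used only by "vita"; the node for "vi" still has the child "d", so pruning stops there.
Nodes removed: 2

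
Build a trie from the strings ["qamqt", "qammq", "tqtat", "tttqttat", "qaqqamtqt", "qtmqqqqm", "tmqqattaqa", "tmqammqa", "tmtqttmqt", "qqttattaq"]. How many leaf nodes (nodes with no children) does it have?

A leaf is a node with no children — equivalently, the end of a word that is not a proper prefix of any other stored word.
Those words: "qammq", "qamqt", "qaqqamtqt", "qqttattaq", "qtmqqqqm", "tmqammqa", "tmqqattaqa", "tmtqttmqt", "tqtat", "tttqttat"
Leaf count: 10

10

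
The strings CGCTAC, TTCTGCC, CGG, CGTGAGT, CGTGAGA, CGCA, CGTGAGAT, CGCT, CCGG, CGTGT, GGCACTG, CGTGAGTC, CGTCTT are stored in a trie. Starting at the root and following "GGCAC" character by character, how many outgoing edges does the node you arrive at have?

Follow the path "GGCAC" to its node, then look at its outgoing edges.
Characters that immediately follow "GGCAC" among the stored strings: {T}.
That node has 1 child edge.

1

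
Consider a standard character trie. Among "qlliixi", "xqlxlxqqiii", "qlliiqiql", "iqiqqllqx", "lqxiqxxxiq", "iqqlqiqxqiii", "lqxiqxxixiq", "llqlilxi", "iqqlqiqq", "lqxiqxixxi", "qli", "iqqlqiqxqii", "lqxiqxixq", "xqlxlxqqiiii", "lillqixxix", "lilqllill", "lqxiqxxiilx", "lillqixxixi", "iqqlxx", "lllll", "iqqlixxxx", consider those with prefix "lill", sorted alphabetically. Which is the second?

Words with prefix "lill", in lexicographic order: "lillqixxix", "lillqixxixi"
The 2nd is lillqixxixi.

lillqixxixi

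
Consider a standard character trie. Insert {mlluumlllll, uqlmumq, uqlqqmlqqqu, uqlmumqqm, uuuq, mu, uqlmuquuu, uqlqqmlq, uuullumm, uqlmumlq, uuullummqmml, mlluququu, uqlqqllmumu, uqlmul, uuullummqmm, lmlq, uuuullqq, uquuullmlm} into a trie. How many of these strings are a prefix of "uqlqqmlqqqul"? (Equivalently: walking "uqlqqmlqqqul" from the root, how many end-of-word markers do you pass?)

2

Traverse "uqlqqmlqqqul" character by character; count nodes along the way that are marked as word ends.
Prefixes of the query that are stored words: "uqlqqmlq", "uqlqqmlqqqu"
Count: 2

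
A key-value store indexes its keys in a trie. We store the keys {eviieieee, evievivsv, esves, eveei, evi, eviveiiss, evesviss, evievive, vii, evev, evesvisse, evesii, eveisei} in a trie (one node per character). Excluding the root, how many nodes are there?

45

Insert word by word; a character creates a node only if that edge doesn't already exist:
  "eviieieee" → 9 new (e, v, i, i, e, i, e, e, e)
  "evievivsv" → prefix "evi" already present; 6 new (e, v, i, v, s, v)
  "esves" → prefix "e" already present; 4 new (s, v, e, s)
  "eveei" → prefix "ev" already present; 3 new (e, e, i)
  "evi" → prefix "evi" already present; 0 new (none)
  "eviveiiss" → prefix "evi" already present; 6 new (v, e, i, i, s, s)
  "evesviss" → prefix "eve" already present; 5 new (s, v, i, s, s)
  "evievive" → prefix "evieviv" already present; 1 new (e)
  "vii" → 3 new (v, i, i)
  "evev" → prefix "eve" already present; 1 new (v)
  "evesvisse" → prefix "evesviss" already present; 1 new (e)
  "evesii" → prefix "eves" already present; 2 new (i, i)
  "eveisei" → prefix "eve" already present; 4 new (i, s, e, i)
Total nodes = 9 + 6 + 4 + 3 + 0 + 6 + 5 + 1 + 3 + 1 + 1 + 2 + 4 = 45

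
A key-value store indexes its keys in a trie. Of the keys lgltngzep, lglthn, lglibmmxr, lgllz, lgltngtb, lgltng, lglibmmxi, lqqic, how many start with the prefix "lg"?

Filter for entries beginning with "lg":
Matches: "lglibmmxi", "lglibmmxr", "lgllz", "lglthn", "lgltng", "lgltngtb", "lgltngzep"
Count: 7

7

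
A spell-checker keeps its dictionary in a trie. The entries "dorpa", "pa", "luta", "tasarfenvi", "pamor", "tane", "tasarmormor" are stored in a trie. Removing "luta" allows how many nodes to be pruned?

4

After clearing the end-marker at "luta", prune upward until reaching a node still needed by another word.
No other word shares any prefix with "luta", so all 4 of its nodes go.
Nodes removed: 4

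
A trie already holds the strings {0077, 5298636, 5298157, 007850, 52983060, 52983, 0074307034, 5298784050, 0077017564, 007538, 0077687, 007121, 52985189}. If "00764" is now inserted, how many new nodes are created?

"007" is already a path in the trie; the remaining "64" must be added.
Each of the 2 remaining characters creates one node.

2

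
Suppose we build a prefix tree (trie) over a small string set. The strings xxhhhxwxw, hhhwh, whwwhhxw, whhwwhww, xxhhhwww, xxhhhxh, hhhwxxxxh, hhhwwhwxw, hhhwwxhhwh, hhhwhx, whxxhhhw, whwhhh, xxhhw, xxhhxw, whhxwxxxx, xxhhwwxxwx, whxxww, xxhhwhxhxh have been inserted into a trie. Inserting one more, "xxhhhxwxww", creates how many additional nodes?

1

"xxhhhxwxw" is already a path in the trie; the remaining "w" must be added.
So 10 − 9 = 1 new nodes.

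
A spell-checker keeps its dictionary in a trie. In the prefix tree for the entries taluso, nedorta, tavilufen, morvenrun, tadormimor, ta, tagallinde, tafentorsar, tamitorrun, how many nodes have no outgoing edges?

A leaf is a node with no children — equivalently, the end of a word that is not a proper prefix of any other stored word.
Those words: "morvenrun", "nedorta", "tadormimor", "tafentorsar", "tagallinde", "taluso", "tamitorrun", "tavilufen"
Leaf count: 8

8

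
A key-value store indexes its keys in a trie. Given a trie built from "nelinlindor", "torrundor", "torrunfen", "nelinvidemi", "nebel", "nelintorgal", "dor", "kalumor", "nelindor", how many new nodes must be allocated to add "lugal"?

5

No existing word starts with "l", so every character of "lugal" needs a new node.
5 − 0 = 5 new nodes.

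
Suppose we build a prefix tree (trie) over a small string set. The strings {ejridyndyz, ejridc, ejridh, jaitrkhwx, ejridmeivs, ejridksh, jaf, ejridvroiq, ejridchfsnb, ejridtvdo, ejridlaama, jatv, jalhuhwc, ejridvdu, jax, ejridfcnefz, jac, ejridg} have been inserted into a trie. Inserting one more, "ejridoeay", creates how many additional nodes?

The longest prefix of "ejridoeay" already in the trie is "ejrid" (length 5).
Each of the 4 remaining characters creates one node.

4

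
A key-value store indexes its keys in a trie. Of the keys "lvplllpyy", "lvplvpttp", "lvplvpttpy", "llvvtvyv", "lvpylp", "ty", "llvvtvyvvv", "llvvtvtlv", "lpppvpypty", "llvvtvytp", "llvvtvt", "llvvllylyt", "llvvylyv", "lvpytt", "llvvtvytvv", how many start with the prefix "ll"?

8

Walk to "ll"; the words in its subtree are exactly those with that prefix.
Matches: "llvvllylyt", "llvvtvt", "llvvtvtlv", "llvvtvytp", "llvvtvytvv", "llvvtvyv", "llvvtvyvvv", "llvvylyv"
Count: 8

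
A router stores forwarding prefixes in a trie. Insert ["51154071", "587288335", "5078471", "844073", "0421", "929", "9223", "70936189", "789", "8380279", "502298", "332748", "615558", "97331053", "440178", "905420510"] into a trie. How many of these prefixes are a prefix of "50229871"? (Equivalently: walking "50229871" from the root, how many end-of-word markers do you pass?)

1

Check each prefix of "50229871" against the stored set — each match is an end-marker on the path.
Prefixes of the query that are stored words: "502298"
Count: 1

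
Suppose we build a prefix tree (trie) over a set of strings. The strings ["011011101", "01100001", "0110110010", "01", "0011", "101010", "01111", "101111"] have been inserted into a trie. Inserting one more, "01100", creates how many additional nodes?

"01100" is already a full path in the trie; only an end-marker is added.
No new nodes are needed: 0.

0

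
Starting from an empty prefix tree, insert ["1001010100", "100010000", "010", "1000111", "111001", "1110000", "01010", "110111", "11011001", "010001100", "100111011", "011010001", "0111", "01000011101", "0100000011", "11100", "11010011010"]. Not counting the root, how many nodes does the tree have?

73

Count nodes per top-level branch (shared prefixes stored once):
  '0'-branch (010, 0100000011, 01000011101, 010001100, 01010, 011010001, 0111): 29 nodes
  '1'-branch (100010000, 1000111, 1001010100, 100111011, 11010011010, 11011001, 110111, 11100, 1110000, 111001): 44 nodes
Sum: 73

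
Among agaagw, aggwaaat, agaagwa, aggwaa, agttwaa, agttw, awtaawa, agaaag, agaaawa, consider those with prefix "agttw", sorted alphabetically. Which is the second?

Words with prefix "agttw", in lexicographic order: "agttw", "agttwaa"
Position 2: agttwaa

agttwaa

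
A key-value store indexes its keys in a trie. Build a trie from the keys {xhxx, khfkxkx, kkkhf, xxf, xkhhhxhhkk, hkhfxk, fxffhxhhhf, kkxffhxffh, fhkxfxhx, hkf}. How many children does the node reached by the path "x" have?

Walk "x" from the root, arriving at one node.
Characters that immediately follow "x" among the stored strings: {h, k, x}.
That node has 3 child edges.

3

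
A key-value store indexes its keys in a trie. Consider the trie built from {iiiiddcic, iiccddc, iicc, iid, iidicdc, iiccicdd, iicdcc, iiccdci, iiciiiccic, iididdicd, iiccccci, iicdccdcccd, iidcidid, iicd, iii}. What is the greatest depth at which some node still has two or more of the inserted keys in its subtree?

6

The deepest shared node is where two words last agree before diverging.
e.g. "iicdcc" and "iicdccdcccd" share the prefix "iicdcc" of length 6; no pair shares a longer one.
Longest shared-prefix length: 6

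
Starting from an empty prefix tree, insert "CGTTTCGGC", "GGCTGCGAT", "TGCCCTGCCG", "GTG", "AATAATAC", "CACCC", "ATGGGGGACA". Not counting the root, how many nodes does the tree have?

For each word, the new-node count is its length minus the longest prefix already in the trie:
  "CGTTTCGGC" → 9 new (C, G, T, T, T, C, G, G, C)
  "GGCTGCGAT" → 9 new (G, G, C, T, G, C, G, A, T)
  "TGCCCTGCCG" → 10 new (T, G, C, C, C, T, G, C, C, G)
  "GTG" → prefix "G" already present; 2 new (T, G)
  "AATAATAC" → 8 new (A, A, T, A, A, T, A, C)
  "CACCC" → prefix "C" already present; 4 new (A, C, C, C)
  "ATGGGGGACA" → prefix "A" already present; 9 new (T, G, G, G, G, G, A, C, A)
Total nodes = 9 + 9 + 10 + 2 + 8 + 4 + 9 = 51

51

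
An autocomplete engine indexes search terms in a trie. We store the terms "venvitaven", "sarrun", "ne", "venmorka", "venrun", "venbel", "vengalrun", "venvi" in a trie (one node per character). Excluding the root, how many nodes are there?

Trie structure (* marks end of a word):
(root)
├─ n
│  └─ e *
├─ s
│  └─ a
│     └─ r
│        └─ r
│           └─ u
│              └─ n *
└─ v
   └─ e
      └─ n
         ├─ b
         │  └─ e
         │     └─ l *
         ├─ g
         │  └─ a
         │     └─ l
         │        └─ r
         │           └─ u
         │              └─ n *
         ├─ m
         │  └─ o
         │     └─ r
         │        └─ k
         │           └─ a *
         ├─ r
         │  └─ u
         │     └─ n *
         └─ v
            └─ i *
               └─ t
                  └─ a
                     └─ v
                        └─ e
                           └─ n *
Counting every labelled node above: 35.

35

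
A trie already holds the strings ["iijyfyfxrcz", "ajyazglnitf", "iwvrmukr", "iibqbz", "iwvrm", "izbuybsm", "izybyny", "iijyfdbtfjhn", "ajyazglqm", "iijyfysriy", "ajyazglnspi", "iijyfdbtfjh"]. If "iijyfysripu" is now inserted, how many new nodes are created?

The longest prefix of "iijyfysripu" already in the trie is "iijyfysri" (length 9).
So 11 − 9 = 2 new nodes.

2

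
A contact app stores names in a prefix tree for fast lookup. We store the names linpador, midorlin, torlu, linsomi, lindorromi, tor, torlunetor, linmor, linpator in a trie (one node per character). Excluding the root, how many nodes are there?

43

For each word, the new-node count is its length minus the longest prefix already in the trie:
  "linpador" → 8 new (l, i, n, p, a, d, o, r)
  "midorlin" → 8 new (m, i, d, o, r, l, i, n)
  "torlu" → 5 new (t, o, r, l, u)
  "linsomi" → prefix "lin" already present; 4 new (s, o, m, i)
  "lindorromi" → prefix "lin" already present; 7 new (d, o, r, r, o, m, i)
  "tor" → prefix "tor" already present; 0 new (none)
  "torlunetor" → prefix "torlu" already present; 5 new (n, e, t, o, r)
  "linmor" → prefix "lin" already present; 3 new (m, o, r)
  "linpator" → prefix "linpa" already present; 3 new (t, o, r)
Total nodes = 8 + 8 + 5 + 4 + 7 + 0 + 5 + 3 + 3 = 43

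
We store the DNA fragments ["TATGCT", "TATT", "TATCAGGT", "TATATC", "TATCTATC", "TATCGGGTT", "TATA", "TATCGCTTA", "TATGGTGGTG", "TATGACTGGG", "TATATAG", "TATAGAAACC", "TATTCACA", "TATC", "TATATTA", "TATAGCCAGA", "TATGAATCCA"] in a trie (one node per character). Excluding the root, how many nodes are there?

64

Trace insertions, counting only characters that open a new branch:
  "TATGCT" → 6 new (T, A, T, G, C, T)
  "TATT" → prefix "TAT" already present; 1 new (T)
  "TATCAGGT" → prefix "TAT" already present; 5 new (C, A, G, G, T)
  "TATATC" → prefix "TAT" already present; 3 new (A, T, C)
  "TATCTATC" → prefix "TATC" already present; 4 new (T, A, T, C)
  "TATCGGGTT" → prefix "TATC" already present; 5 new (G, G, G, T, T)
  "TATA" → prefix "TATA" already present; 0 new (none)
  "TATCGCTTA" → prefix "TATCG" already present; 4 new (C, T, T, A)
  "TATGGTGGTG" → prefix "TATG" already present; 6 new (G, T, G, G, T, G)
  "TATGACTGGG" → prefix "TATG" already present; 6 new (A, C, T, G, G, G)
  "TATATAG" → prefix "TATAT" already present; 2 new (A, G)
  "TATAGAAACC" → prefix "TATA" already present; 6 new (G, A, A, A, C, C)
  "TATTCACA" → prefix "TATT" already present; 4 new (C, A, C, A)
  "TATC" → prefix "TATC" already present; 0 new (none)
  "TATATTA" → prefix "TATAT" already present; 2 new (T, A)
  "TATAGCCAGA" → prefix "TATAG" already present; 5 new (C, C, A, G, A)
  "TATGAATCCA" → prefix "TATGA" already present; 5 new (A, T, C, C, A)
Total nodes = 6 + 1 + 5 + 3 + 4 + 5 + 0 + 4 + 6 + 6 + 2 + 6 + 4 + 0 + 2 + 5 + 5 = 64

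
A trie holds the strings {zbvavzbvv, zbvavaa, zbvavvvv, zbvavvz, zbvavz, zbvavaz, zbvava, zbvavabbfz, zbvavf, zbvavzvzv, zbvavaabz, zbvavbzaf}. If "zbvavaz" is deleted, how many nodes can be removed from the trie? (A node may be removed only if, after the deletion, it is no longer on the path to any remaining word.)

1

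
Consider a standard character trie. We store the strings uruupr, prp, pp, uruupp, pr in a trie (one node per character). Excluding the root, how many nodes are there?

Count nodes per top-level branch (shared prefixes stored once):
  'p'-branch (pp, pr, prp): 4 nodes
  'u'-branch (uruupp, uruupr): 7 nodes
Sum: 11

11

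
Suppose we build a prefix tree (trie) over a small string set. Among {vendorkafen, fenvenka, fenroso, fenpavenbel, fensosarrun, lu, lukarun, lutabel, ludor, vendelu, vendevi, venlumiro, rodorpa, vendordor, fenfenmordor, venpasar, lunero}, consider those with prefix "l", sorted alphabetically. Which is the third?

lukarun

DFS of the "l" subtree visits, in order: "lu", "ludor", "lukarun", "lunero", "lutabel"
Position 3: lukarun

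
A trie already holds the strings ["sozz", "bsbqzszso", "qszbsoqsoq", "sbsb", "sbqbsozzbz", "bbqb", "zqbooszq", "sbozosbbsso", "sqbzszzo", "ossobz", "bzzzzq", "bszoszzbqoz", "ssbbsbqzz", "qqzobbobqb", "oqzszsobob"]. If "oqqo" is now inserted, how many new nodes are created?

2

"oq" is already a path in the trie; the remaining "qo" must be added.
So 4 − 2 = 2 new nodes.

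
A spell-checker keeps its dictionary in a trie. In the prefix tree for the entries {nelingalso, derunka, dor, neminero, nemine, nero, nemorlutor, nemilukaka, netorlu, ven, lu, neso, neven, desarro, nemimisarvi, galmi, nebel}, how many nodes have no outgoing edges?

16

A leaf is a node with no children — equivalently, the end of a word that is not a proper prefix of any other stored word.
Those words: "derunka", "desarro", "dor", "galmi", "lu", "nebel", "nelingalso", "nemilukaka", "nemimisarvi", "neminero", "nemorlutor", "nero", "neso", "netorlu", "neven", "ven"
Leaf count: 16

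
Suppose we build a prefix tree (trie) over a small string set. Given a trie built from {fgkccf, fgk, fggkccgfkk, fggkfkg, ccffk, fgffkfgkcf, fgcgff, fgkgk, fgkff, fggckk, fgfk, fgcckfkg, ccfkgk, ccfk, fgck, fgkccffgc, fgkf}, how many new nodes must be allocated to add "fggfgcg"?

The longest prefix of "fggfgcg" already in the trie is "fgg" (length 3).
So 7 − 3 = 4 new nodes.

4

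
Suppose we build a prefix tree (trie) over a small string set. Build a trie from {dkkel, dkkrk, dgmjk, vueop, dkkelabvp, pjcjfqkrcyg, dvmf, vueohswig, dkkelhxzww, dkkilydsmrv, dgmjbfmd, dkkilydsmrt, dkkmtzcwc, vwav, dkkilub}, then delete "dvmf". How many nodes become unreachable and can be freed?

3

A node on "dvmf"'s path can go only if nothing else ends at it or branches off below it.
The suffix "vmf" (3 nodes) is used only by "dvmf"; the node for "d" still has the child "k", so pruning stops there.
Nodes removed: 3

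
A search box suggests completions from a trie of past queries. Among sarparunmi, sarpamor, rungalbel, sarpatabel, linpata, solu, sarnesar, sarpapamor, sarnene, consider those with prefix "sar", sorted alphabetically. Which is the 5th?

Filter for "sar…" and sort: "sarnene", "sarnesar", "sarpamor", "sarpapamor", "sarparunmi", "sarpatabel"
The 5th is sarparunmi.

sarparunmi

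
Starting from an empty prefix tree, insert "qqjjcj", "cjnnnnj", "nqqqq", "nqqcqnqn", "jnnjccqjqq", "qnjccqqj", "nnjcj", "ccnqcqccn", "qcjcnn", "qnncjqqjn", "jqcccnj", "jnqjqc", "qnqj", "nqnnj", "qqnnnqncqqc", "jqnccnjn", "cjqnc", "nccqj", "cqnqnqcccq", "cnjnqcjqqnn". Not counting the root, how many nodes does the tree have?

120

For each word, the new-node count is its length minus the longest prefix already in the trie:
  "qqjjcj" → 6 new (q, q, j, j, c, j)
  "cjnnnnj" → 7 new (c, j, n, n, n, n, j)
  "nqqqq" → 5 new (n, q, q, q, q)
  "nqqcqnqn" → prefix "nqq" already present; 5 new (c, q, n, q, n)
  "jnnjccqjqq" → 10 new (j, n, n, j, c, c, q, j, q, q)
  "qnjccqqj" → prefix "q" already present; 7 new (n, j, c, c, q, q, j)
  "nnjcj" → prefix "n" already present; 4 new (n, j, c, j)
  "ccnqcqccn" → prefix "c" already present; 8 new (c, n, q, c, q, c, c, n)
  "qcjcnn" → prefix "q" already present; 5 new (c, j, c, n, n)
  "qnncjqqjn" → prefix "qn" already present; 7 new (n, c, j, q, q, j, n)
  "jqcccnj" → prefix "j" already present; 6 new (q, c, c, c, n, j)
  "jnqjqc" → prefix "jn" already present; 4 new (q, j, q, c)
  "qnqj" → prefix "qn" already present; 2 new (q, j)
  "nqnnj" → prefix "nq" already present; 3 new (n, n, j)
  "qqnnnqncqqc" → prefix "qq" already present; 9 new (n, n, n, q, n, c, q, q, c)
  "jqnccnjn" → prefix "jq" already present; 6 new (n, c, c, n, j, n)
  "cjqnc" → prefix "cj" already present; 3 new (q, n, c)
  "nccqj" → prefix "n" already present; 4 new (c, c, q, j)
  "cqnqnqcccq" → prefix "c" already present; 9 new (q, n, q, n, q, c, c, c, q)
  "cnjnqcjqqnn" → prefix "c" already present; 10 new (n, j, n, q, c, j, q, q, n, n)
Total nodes = 6 + 7 + 5 + 5 + 10 + 7 + 4 + 8 + 5 + 7 + 6 + 4 + 2 + 3 + 9 + 6 + 3 + 4 + 9 + 10 = 120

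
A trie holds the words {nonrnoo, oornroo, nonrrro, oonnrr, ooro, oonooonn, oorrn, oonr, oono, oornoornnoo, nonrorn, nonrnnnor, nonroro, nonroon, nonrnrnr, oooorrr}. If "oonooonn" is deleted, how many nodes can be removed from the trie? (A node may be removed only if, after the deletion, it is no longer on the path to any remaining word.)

4

Walk "oonooonn" from the leaf back toward the root, removing each node that no remaining word uses.
The suffix "oonn" (4 nodes) is used only by "oonooonn"; "oono" is itself a stored word, so pruning stops there.
Nodes removed: 4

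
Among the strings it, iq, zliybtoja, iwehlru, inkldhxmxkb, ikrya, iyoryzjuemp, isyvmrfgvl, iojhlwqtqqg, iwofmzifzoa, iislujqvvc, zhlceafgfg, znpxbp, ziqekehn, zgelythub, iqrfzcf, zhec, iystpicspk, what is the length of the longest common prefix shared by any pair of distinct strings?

Look for the deepest trie node that still has at least two words in its subtree.
e.g. "iq" and "iqrfzcf" share the prefix "iq" of length 2; no pair shares a longer one.
Longest shared-prefix length: 2

2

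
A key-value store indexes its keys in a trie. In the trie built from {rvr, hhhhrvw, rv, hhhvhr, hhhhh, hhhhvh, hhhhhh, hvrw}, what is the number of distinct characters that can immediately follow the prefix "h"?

Walk "h" from the root, arriving at one node.
Distinct next characters after "h": h, v.
That node has 2 child edges.

2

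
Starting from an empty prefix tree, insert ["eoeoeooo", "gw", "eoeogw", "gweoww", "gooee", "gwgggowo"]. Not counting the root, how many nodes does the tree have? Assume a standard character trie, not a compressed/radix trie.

26

Insert word by word; a character creates a node only if that edge doesn't already exist:
  "eoeoeooo" → 8 new (e, o, e, o, e, o, o, o)
  "gw" → 2 new (g, w)
  "eoeogw" → prefix "eoeo" already present; 2 new (g, w)
  "gweoww" → prefix "gw" already present; 4 new (e, o, w, w)
  "gooee" → prefix "g" already present; 4 new (o, o, e, e)
  "gwgggowo" → prefix "gw" already present; 6 new (g, g, g, o, w, o)
Total nodes = 8 + 2 + 2 + 4 + 4 + 6 = 26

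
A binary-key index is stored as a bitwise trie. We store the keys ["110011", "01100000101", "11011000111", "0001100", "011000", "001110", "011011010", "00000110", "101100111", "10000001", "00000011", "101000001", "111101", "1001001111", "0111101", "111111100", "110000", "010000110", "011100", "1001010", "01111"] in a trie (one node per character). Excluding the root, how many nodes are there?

Insert word by word; a character creates a node only if that edge doesn't already exist:
  "110011" → 6 new (1, 1, 0, 0, 1, 1)
  "01100000101" → 11 new (0, 1, 1, 0, 0, 0, 0, 0, 1, 0, 1)
  "11011000111" → prefix "110" already present; 8 new (1, 1, 0, 0, 0, 1, 1, 1)
  "0001100" → prefix "0" already present; 6 new (0, 0, 1, 1, 0, 0)
  "011000" → prefix "011000" already present; 0 new (none)
  "001110" → prefix "00" already present; 4 new (1, 1, 1, 0)
  "011011010" → prefix "0110" already present; 5 new (1, 1, 0, 1, 0)
  "00000110" → prefix "000" already present; 5 new (0, 0, 1, 1, 0)
  "101100111" → prefix "1" already present; 8 new (0, 1, 1, 0, 0, 1, 1, 1)
  "10000001" → prefix "10" already present; 6 new (0, 0, 0, 0, 0, 1)
  "00000011" → prefix "00000" already present; 3 new (0, 1, 1)
  "101000001" → prefix "101" already present; 6 new (0, 0, 0, 0, 0, 1)
  "111101" → prefix "11" already present; 4 new (1, 1, 0, 1)
  "1001001111" → prefix "100" already present; 7 new (1, 0, 0, 1, 1, 1, 1)
  "0111101" → prefix "011" already present; 4 new (1, 1, 0, 1)
  "111111100" → prefix "1111" already present; 5 new (1, 1, 1, 0, 0)
  "110000" → prefix "1100" already present; 2 new (0, 0)
  "010000110" → prefix "01" already present; 7 new (0, 0, 0, 0, 1, 1, 0)
  "011100" → prefix "0111" already present; 2 new (0, 0)
  "1001010" → prefix "10010" already present; 2 new (1, 0)
  "01111" → prefix "01111" already present; 0 new (none)
Total nodes = 6 + 11 + 8 + 6 + 0 + 4 + 5 + 5 + 8 + 6 + 3 + 6 + 4 + 7 + 4 + 5 + 2 + 7 + 2 + 2 + 0 = 101

101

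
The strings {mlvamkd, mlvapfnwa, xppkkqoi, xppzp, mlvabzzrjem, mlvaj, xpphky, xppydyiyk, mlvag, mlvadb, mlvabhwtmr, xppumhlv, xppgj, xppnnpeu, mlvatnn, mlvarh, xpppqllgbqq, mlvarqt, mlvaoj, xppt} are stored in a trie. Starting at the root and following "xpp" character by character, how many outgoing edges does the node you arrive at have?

The children of the "xpp" node are the distinct next characters among strings starting with "xpp".
Distinct next characters after "xpp": g, h, k, n, p, t, u, y, z.
That node has 9 child edges.

9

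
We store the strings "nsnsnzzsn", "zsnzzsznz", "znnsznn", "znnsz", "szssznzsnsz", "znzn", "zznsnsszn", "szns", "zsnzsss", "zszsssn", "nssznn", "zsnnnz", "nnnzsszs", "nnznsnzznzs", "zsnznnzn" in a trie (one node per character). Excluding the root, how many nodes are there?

Insert word by word; a character creates a node only if that edge doesn't already exist:
  "nsnsnzzsn" → 9 new (n, s, n, s, n, z, z, s, n)
  "zsnzzsznz" → 9 new (z, s, n, z, z, s, z, n, z)
  "znnsznn" → prefix "z" already present; 6 new (n, n, s, z, n, n)
  "znnsz" → prefix "znnsz" already present; 0 new (none)
  "szssznzsnsz" → 11 new (s, z, s, s, z, n, z, s, n, s, z)
  "znzn" → prefix "zn" already present; 2 new (z, n)
  "zznsnsszn" → prefix "z" already present; 8 new (z, n, s, n, s, s, z, n)
  "szns" → prefix "sz" already present; 2 new (n, s)
  "zsnzsss" → prefix "zsnz" already present; 3 new (s, s, s)
  "zszsssn" → prefix "zs" already present; 5 new (z, s, s, s, n)
  "nssznn" → prefix "ns" already present; 4 new (s, z, n, n)
  "zsnnnz" → prefix "zsn" already present; 3 new (n, n, z)
  "nnnzsszs" → prefix "n" already present; 7 new (n, n, z, s, s, z, s)
  "nnznsnzznzs" → prefix "nn" already present; 9 new (z, n, s, n, z, z, n, z, s)
  "zsnznnzn" → prefix "zsnz" already present; 4 new (n, n, z, n)
Total nodes = 9 + 9 + 6 + 0 + 11 + 2 + 8 + 2 + 3 + 5 + 4 + 3 + 7 + 9 + 4 = 82

82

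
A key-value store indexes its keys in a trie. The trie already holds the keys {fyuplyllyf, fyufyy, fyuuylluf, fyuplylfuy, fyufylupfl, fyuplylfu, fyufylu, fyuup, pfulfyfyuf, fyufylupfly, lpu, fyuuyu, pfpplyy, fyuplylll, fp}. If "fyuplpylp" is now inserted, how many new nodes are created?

4

Walking "fyuplpylp" from the root, the first 5 characters ("fyupl") follow existing edges; "p" is the first miss.
Each of the 4 remaining characters creates one node.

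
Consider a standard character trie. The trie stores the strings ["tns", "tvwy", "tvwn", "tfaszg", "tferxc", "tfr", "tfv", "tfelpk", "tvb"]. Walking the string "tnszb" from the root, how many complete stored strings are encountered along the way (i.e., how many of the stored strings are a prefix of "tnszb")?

Walk "tnszb" from the root; an end-of-word marker is hit whenever a stored word is a prefix of "tnszb".
Prefixes of the query that are stored words: "tns"
Count: 1

1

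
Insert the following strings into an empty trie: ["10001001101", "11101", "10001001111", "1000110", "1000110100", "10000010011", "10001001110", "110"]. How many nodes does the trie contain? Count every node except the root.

Count nodes per top-level branch (shared prefixes stored once):
  '1'-branch (10000010011, 10001001101, 10001001110, 10001001111, 1000110, 1000110100, 110, 11101): 31 nodes
Sum: 31

31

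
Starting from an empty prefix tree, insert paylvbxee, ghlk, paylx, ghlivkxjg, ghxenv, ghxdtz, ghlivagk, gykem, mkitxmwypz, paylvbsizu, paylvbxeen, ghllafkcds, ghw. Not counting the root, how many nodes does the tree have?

57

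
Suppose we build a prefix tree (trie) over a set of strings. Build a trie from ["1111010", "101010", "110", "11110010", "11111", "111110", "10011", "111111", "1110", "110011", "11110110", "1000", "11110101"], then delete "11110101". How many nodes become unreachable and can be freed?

A node on "11110101"'s path can go only if nothing else ends at it or branches off below it.
The suffix "1" (1 node) is used only by "11110101"; "1111010" is itself a stored word, so pruning stops there.
Nodes removed: 1

1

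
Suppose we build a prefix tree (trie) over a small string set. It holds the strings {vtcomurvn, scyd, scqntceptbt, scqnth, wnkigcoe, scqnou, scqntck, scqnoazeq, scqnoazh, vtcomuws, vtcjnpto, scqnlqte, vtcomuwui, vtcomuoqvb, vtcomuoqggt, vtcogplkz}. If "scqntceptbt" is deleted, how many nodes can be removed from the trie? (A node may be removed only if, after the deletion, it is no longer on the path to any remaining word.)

Walk "scqntceptbt" from the leaf back toward the root, removing each node that no remaining word uses.
The suffix "eptbt" (5 nodes) is used only by "scqntceptbt"; the node for "scqntc" still has the child "k", so pruning stops there.
Nodes removed: 5

5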